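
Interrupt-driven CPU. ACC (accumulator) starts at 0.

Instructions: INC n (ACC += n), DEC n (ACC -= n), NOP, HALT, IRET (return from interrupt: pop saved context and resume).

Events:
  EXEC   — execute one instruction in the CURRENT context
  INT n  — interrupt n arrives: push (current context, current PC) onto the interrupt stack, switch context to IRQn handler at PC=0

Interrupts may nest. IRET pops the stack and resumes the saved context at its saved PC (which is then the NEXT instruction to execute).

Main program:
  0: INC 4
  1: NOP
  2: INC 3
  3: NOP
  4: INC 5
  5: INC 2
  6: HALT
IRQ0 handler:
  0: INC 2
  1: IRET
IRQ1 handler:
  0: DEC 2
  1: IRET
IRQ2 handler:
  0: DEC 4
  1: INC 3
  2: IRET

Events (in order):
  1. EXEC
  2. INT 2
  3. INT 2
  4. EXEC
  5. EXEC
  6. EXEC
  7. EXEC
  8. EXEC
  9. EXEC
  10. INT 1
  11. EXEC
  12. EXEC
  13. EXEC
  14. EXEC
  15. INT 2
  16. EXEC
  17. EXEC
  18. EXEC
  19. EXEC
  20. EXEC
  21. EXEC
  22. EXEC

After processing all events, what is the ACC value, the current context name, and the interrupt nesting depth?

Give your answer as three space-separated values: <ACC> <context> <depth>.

Event 1 (EXEC): [MAIN] PC=0: INC 4 -> ACC=4
Event 2 (INT 2): INT 2 arrives: push (MAIN, PC=1), enter IRQ2 at PC=0 (depth now 1)
Event 3 (INT 2): INT 2 arrives: push (IRQ2, PC=0), enter IRQ2 at PC=0 (depth now 2)
Event 4 (EXEC): [IRQ2] PC=0: DEC 4 -> ACC=0
Event 5 (EXEC): [IRQ2] PC=1: INC 3 -> ACC=3
Event 6 (EXEC): [IRQ2] PC=2: IRET -> resume IRQ2 at PC=0 (depth now 1)
Event 7 (EXEC): [IRQ2] PC=0: DEC 4 -> ACC=-1
Event 8 (EXEC): [IRQ2] PC=1: INC 3 -> ACC=2
Event 9 (EXEC): [IRQ2] PC=2: IRET -> resume MAIN at PC=1 (depth now 0)
Event 10 (INT 1): INT 1 arrives: push (MAIN, PC=1), enter IRQ1 at PC=0 (depth now 1)
Event 11 (EXEC): [IRQ1] PC=0: DEC 2 -> ACC=0
Event 12 (EXEC): [IRQ1] PC=1: IRET -> resume MAIN at PC=1 (depth now 0)
Event 13 (EXEC): [MAIN] PC=1: NOP
Event 14 (EXEC): [MAIN] PC=2: INC 3 -> ACC=3
Event 15 (INT 2): INT 2 arrives: push (MAIN, PC=3), enter IRQ2 at PC=0 (depth now 1)
Event 16 (EXEC): [IRQ2] PC=0: DEC 4 -> ACC=-1
Event 17 (EXEC): [IRQ2] PC=1: INC 3 -> ACC=2
Event 18 (EXEC): [IRQ2] PC=2: IRET -> resume MAIN at PC=3 (depth now 0)
Event 19 (EXEC): [MAIN] PC=3: NOP
Event 20 (EXEC): [MAIN] PC=4: INC 5 -> ACC=7
Event 21 (EXEC): [MAIN] PC=5: INC 2 -> ACC=9
Event 22 (EXEC): [MAIN] PC=6: HALT

Answer: 9 MAIN 0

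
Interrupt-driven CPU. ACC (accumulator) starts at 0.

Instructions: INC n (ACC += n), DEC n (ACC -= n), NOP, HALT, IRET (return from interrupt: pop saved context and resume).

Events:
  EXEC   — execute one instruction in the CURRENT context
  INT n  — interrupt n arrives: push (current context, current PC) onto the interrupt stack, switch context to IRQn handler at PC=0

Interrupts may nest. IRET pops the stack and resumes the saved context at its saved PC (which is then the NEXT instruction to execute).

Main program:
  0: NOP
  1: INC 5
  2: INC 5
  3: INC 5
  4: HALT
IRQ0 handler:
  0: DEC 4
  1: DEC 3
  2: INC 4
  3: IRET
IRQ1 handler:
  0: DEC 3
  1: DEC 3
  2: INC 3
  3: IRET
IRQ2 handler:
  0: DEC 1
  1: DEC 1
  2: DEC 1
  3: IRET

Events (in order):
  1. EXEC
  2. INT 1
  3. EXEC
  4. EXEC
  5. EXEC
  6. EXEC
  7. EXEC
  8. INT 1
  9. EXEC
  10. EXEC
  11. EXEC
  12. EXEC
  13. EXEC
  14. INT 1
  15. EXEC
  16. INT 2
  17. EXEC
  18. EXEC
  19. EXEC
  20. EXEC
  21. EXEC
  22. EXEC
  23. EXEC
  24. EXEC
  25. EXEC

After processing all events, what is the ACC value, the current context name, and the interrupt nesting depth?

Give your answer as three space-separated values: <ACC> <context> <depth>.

Answer: 3 MAIN 0

Derivation:
Event 1 (EXEC): [MAIN] PC=0: NOP
Event 2 (INT 1): INT 1 arrives: push (MAIN, PC=1), enter IRQ1 at PC=0 (depth now 1)
Event 3 (EXEC): [IRQ1] PC=0: DEC 3 -> ACC=-3
Event 4 (EXEC): [IRQ1] PC=1: DEC 3 -> ACC=-6
Event 5 (EXEC): [IRQ1] PC=2: INC 3 -> ACC=-3
Event 6 (EXEC): [IRQ1] PC=3: IRET -> resume MAIN at PC=1 (depth now 0)
Event 7 (EXEC): [MAIN] PC=1: INC 5 -> ACC=2
Event 8 (INT 1): INT 1 arrives: push (MAIN, PC=2), enter IRQ1 at PC=0 (depth now 1)
Event 9 (EXEC): [IRQ1] PC=0: DEC 3 -> ACC=-1
Event 10 (EXEC): [IRQ1] PC=1: DEC 3 -> ACC=-4
Event 11 (EXEC): [IRQ1] PC=2: INC 3 -> ACC=-1
Event 12 (EXEC): [IRQ1] PC=3: IRET -> resume MAIN at PC=2 (depth now 0)
Event 13 (EXEC): [MAIN] PC=2: INC 5 -> ACC=4
Event 14 (INT 1): INT 1 arrives: push (MAIN, PC=3), enter IRQ1 at PC=0 (depth now 1)
Event 15 (EXEC): [IRQ1] PC=0: DEC 3 -> ACC=1
Event 16 (INT 2): INT 2 arrives: push (IRQ1, PC=1), enter IRQ2 at PC=0 (depth now 2)
Event 17 (EXEC): [IRQ2] PC=0: DEC 1 -> ACC=0
Event 18 (EXEC): [IRQ2] PC=1: DEC 1 -> ACC=-1
Event 19 (EXEC): [IRQ2] PC=2: DEC 1 -> ACC=-2
Event 20 (EXEC): [IRQ2] PC=3: IRET -> resume IRQ1 at PC=1 (depth now 1)
Event 21 (EXEC): [IRQ1] PC=1: DEC 3 -> ACC=-5
Event 22 (EXEC): [IRQ1] PC=2: INC 3 -> ACC=-2
Event 23 (EXEC): [IRQ1] PC=3: IRET -> resume MAIN at PC=3 (depth now 0)
Event 24 (EXEC): [MAIN] PC=3: INC 5 -> ACC=3
Event 25 (EXEC): [MAIN] PC=4: HALT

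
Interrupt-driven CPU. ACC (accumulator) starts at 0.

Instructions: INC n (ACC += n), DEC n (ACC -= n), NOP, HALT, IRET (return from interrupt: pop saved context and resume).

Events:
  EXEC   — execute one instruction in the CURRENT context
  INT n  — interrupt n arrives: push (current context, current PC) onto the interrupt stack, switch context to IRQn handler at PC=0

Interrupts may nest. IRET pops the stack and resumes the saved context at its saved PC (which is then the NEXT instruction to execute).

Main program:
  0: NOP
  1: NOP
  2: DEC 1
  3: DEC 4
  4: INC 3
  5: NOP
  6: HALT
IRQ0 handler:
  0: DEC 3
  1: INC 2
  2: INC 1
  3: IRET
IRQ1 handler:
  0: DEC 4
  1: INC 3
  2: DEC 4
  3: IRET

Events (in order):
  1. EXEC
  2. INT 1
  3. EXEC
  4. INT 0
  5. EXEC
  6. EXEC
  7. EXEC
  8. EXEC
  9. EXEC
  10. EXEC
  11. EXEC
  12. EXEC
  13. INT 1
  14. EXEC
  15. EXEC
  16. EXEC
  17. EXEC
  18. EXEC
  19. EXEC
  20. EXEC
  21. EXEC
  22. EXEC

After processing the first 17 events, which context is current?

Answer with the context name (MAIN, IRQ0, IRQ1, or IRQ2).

Event 1 (EXEC): [MAIN] PC=0: NOP
Event 2 (INT 1): INT 1 arrives: push (MAIN, PC=1), enter IRQ1 at PC=0 (depth now 1)
Event 3 (EXEC): [IRQ1] PC=0: DEC 4 -> ACC=-4
Event 4 (INT 0): INT 0 arrives: push (IRQ1, PC=1), enter IRQ0 at PC=0 (depth now 2)
Event 5 (EXEC): [IRQ0] PC=0: DEC 3 -> ACC=-7
Event 6 (EXEC): [IRQ0] PC=1: INC 2 -> ACC=-5
Event 7 (EXEC): [IRQ0] PC=2: INC 1 -> ACC=-4
Event 8 (EXEC): [IRQ0] PC=3: IRET -> resume IRQ1 at PC=1 (depth now 1)
Event 9 (EXEC): [IRQ1] PC=1: INC 3 -> ACC=-1
Event 10 (EXEC): [IRQ1] PC=2: DEC 4 -> ACC=-5
Event 11 (EXEC): [IRQ1] PC=3: IRET -> resume MAIN at PC=1 (depth now 0)
Event 12 (EXEC): [MAIN] PC=1: NOP
Event 13 (INT 1): INT 1 arrives: push (MAIN, PC=2), enter IRQ1 at PC=0 (depth now 1)
Event 14 (EXEC): [IRQ1] PC=0: DEC 4 -> ACC=-9
Event 15 (EXEC): [IRQ1] PC=1: INC 3 -> ACC=-6
Event 16 (EXEC): [IRQ1] PC=2: DEC 4 -> ACC=-10
Event 17 (EXEC): [IRQ1] PC=3: IRET -> resume MAIN at PC=2 (depth now 0)

Answer: MAIN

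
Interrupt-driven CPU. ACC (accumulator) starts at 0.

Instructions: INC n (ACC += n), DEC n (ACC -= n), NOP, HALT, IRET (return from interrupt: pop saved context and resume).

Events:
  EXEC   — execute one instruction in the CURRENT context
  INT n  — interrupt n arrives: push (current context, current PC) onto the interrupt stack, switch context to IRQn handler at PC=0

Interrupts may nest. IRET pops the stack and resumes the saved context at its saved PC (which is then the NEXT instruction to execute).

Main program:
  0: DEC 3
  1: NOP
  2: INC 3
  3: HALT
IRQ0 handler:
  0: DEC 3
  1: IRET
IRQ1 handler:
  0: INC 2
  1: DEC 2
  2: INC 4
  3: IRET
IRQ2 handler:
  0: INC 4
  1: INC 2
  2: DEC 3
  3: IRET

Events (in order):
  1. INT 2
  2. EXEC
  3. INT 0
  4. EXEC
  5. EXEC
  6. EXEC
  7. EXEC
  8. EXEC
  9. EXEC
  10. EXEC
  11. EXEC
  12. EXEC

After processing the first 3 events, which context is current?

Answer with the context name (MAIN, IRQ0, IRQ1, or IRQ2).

Event 1 (INT 2): INT 2 arrives: push (MAIN, PC=0), enter IRQ2 at PC=0 (depth now 1)
Event 2 (EXEC): [IRQ2] PC=0: INC 4 -> ACC=4
Event 3 (INT 0): INT 0 arrives: push (IRQ2, PC=1), enter IRQ0 at PC=0 (depth now 2)

Answer: IRQ0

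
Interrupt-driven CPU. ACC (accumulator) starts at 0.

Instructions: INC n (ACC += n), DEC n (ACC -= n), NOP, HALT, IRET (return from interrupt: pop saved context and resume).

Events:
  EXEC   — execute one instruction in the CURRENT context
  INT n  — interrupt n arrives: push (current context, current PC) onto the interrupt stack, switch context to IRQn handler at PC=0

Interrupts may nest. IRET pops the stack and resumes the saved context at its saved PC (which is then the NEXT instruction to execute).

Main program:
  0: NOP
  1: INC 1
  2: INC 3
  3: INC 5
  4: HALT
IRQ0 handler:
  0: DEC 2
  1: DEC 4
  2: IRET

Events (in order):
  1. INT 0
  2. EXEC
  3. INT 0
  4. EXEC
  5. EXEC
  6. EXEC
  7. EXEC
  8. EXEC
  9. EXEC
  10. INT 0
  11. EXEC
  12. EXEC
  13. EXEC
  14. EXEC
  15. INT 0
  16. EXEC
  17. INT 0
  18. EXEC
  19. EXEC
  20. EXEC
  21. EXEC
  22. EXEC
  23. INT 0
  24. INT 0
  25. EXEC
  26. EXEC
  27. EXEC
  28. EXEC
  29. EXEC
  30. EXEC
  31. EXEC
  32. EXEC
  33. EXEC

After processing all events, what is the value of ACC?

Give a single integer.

Answer: -33

Derivation:
Event 1 (INT 0): INT 0 arrives: push (MAIN, PC=0), enter IRQ0 at PC=0 (depth now 1)
Event 2 (EXEC): [IRQ0] PC=0: DEC 2 -> ACC=-2
Event 3 (INT 0): INT 0 arrives: push (IRQ0, PC=1), enter IRQ0 at PC=0 (depth now 2)
Event 4 (EXEC): [IRQ0] PC=0: DEC 2 -> ACC=-4
Event 5 (EXEC): [IRQ0] PC=1: DEC 4 -> ACC=-8
Event 6 (EXEC): [IRQ0] PC=2: IRET -> resume IRQ0 at PC=1 (depth now 1)
Event 7 (EXEC): [IRQ0] PC=1: DEC 4 -> ACC=-12
Event 8 (EXEC): [IRQ0] PC=2: IRET -> resume MAIN at PC=0 (depth now 0)
Event 9 (EXEC): [MAIN] PC=0: NOP
Event 10 (INT 0): INT 0 arrives: push (MAIN, PC=1), enter IRQ0 at PC=0 (depth now 1)
Event 11 (EXEC): [IRQ0] PC=0: DEC 2 -> ACC=-14
Event 12 (EXEC): [IRQ0] PC=1: DEC 4 -> ACC=-18
Event 13 (EXEC): [IRQ0] PC=2: IRET -> resume MAIN at PC=1 (depth now 0)
Event 14 (EXEC): [MAIN] PC=1: INC 1 -> ACC=-17
Event 15 (INT 0): INT 0 arrives: push (MAIN, PC=2), enter IRQ0 at PC=0 (depth now 1)
Event 16 (EXEC): [IRQ0] PC=0: DEC 2 -> ACC=-19
Event 17 (INT 0): INT 0 arrives: push (IRQ0, PC=1), enter IRQ0 at PC=0 (depth now 2)
Event 18 (EXEC): [IRQ0] PC=0: DEC 2 -> ACC=-21
Event 19 (EXEC): [IRQ0] PC=1: DEC 4 -> ACC=-25
Event 20 (EXEC): [IRQ0] PC=2: IRET -> resume IRQ0 at PC=1 (depth now 1)
Event 21 (EXEC): [IRQ0] PC=1: DEC 4 -> ACC=-29
Event 22 (EXEC): [IRQ0] PC=2: IRET -> resume MAIN at PC=2 (depth now 0)
Event 23 (INT 0): INT 0 arrives: push (MAIN, PC=2), enter IRQ0 at PC=0 (depth now 1)
Event 24 (INT 0): INT 0 arrives: push (IRQ0, PC=0), enter IRQ0 at PC=0 (depth now 2)
Event 25 (EXEC): [IRQ0] PC=0: DEC 2 -> ACC=-31
Event 26 (EXEC): [IRQ0] PC=1: DEC 4 -> ACC=-35
Event 27 (EXEC): [IRQ0] PC=2: IRET -> resume IRQ0 at PC=0 (depth now 1)
Event 28 (EXEC): [IRQ0] PC=0: DEC 2 -> ACC=-37
Event 29 (EXEC): [IRQ0] PC=1: DEC 4 -> ACC=-41
Event 30 (EXEC): [IRQ0] PC=2: IRET -> resume MAIN at PC=2 (depth now 0)
Event 31 (EXEC): [MAIN] PC=2: INC 3 -> ACC=-38
Event 32 (EXEC): [MAIN] PC=3: INC 5 -> ACC=-33
Event 33 (EXEC): [MAIN] PC=4: HALT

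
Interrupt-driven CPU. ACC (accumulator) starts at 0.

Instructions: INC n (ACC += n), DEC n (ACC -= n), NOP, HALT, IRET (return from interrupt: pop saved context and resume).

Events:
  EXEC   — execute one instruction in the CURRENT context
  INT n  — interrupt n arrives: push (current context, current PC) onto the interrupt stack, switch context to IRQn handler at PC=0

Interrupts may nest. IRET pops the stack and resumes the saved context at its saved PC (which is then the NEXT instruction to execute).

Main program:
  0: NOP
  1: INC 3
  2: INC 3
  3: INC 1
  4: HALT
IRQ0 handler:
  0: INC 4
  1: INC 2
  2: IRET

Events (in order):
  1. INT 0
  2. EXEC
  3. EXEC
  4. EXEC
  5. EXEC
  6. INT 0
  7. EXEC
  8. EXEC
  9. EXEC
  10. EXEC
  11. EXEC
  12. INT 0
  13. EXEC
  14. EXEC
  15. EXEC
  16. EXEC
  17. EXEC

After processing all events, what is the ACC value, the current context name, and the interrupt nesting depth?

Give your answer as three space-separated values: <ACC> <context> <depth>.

Event 1 (INT 0): INT 0 arrives: push (MAIN, PC=0), enter IRQ0 at PC=0 (depth now 1)
Event 2 (EXEC): [IRQ0] PC=0: INC 4 -> ACC=4
Event 3 (EXEC): [IRQ0] PC=1: INC 2 -> ACC=6
Event 4 (EXEC): [IRQ0] PC=2: IRET -> resume MAIN at PC=0 (depth now 0)
Event 5 (EXEC): [MAIN] PC=0: NOP
Event 6 (INT 0): INT 0 arrives: push (MAIN, PC=1), enter IRQ0 at PC=0 (depth now 1)
Event 7 (EXEC): [IRQ0] PC=0: INC 4 -> ACC=10
Event 8 (EXEC): [IRQ0] PC=1: INC 2 -> ACC=12
Event 9 (EXEC): [IRQ0] PC=2: IRET -> resume MAIN at PC=1 (depth now 0)
Event 10 (EXEC): [MAIN] PC=1: INC 3 -> ACC=15
Event 11 (EXEC): [MAIN] PC=2: INC 3 -> ACC=18
Event 12 (INT 0): INT 0 arrives: push (MAIN, PC=3), enter IRQ0 at PC=0 (depth now 1)
Event 13 (EXEC): [IRQ0] PC=0: INC 4 -> ACC=22
Event 14 (EXEC): [IRQ0] PC=1: INC 2 -> ACC=24
Event 15 (EXEC): [IRQ0] PC=2: IRET -> resume MAIN at PC=3 (depth now 0)
Event 16 (EXEC): [MAIN] PC=3: INC 1 -> ACC=25
Event 17 (EXEC): [MAIN] PC=4: HALT

Answer: 25 MAIN 0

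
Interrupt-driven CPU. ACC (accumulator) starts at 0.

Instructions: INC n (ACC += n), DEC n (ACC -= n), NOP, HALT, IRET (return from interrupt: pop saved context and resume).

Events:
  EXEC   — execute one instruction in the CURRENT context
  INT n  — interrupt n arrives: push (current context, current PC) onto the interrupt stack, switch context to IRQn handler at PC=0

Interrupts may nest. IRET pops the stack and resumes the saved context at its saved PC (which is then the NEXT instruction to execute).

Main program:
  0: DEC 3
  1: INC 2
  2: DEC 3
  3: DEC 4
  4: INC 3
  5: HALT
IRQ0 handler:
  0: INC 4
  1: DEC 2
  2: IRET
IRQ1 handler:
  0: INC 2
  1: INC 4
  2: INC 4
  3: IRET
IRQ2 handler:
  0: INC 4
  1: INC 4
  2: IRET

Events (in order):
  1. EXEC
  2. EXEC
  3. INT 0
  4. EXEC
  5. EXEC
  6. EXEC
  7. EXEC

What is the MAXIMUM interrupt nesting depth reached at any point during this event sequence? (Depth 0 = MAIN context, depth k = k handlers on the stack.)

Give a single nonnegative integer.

Event 1 (EXEC): [MAIN] PC=0: DEC 3 -> ACC=-3 [depth=0]
Event 2 (EXEC): [MAIN] PC=1: INC 2 -> ACC=-1 [depth=0]
Event 3 (INT 0): INT 0 arrives: push (MAIN, PC=2), enter IRQ0 at PC=0 (depth now 1) [depth=1]
Event 4 (EXEC): [IRQ0] PC=0: INC 4 -> ACC=3 [depth=1]
Event 5 (EXEC): [IRQ0] PC=1: DEC 2 -> ACC=1 [depth=1]
Event 6 (EXEC): [IRQ0] PC=2: IRET -> resume MAIN at PC=2 (depth now 0) [depth=0]
Event 7 (EXEC): [MAIN] PC=2: DEC 3 -> ACC=-2 [depth=0]
Max depth observed: 1

Answer: 1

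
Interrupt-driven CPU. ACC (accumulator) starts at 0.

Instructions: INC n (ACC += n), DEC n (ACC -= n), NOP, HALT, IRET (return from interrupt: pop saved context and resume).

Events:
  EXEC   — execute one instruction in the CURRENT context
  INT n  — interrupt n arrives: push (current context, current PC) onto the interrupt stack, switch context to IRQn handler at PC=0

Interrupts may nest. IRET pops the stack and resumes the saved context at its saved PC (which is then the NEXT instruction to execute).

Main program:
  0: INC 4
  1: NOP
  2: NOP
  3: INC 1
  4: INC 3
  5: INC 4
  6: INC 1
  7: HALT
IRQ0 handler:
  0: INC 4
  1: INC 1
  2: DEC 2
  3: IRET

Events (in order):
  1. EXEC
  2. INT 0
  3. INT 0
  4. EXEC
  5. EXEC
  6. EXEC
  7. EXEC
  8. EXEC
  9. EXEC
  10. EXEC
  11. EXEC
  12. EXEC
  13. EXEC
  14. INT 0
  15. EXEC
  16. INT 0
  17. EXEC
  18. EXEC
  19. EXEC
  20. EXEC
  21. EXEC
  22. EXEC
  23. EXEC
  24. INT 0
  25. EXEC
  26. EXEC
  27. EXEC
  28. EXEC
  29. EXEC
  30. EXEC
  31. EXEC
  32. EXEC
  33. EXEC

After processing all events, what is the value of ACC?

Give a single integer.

Answer: 28

Derivation:
Event 1 (EXEC): [MAIN] PC=0: INC 4 -> ACC=4
Event 2 (INT 0): INT 0 arrives: push (MAIN, PC=1), enter IRQ0 at PC=0 (depth now 1)
Event 3 (INT 0): INT 0 arrives: push (IRQ0, PC=0), enter IRQ0 at PC=0 (depth now 2)
Event 4 (EXEC): [IRQ0] PC=0: INC 4 -> ACC=8
Event 5 (EXEC): [IRQ0] PC=1: INC 1 -> ACC=9
Event 6 (EXEC): [IRQ0] PC=2: DEC 2 -> ACC=7
Event 7 (EXEC): [IRQ0] PC=3: IRET -> resume IRQ0 at PC=0 (depth now 1)
Event 8 (EXEC): [IRQ0] PC=0: INC 4 -> ACC=11
Event 9 (EXEC): [IRQ0] PC=1: INC 1 -> ACC=12
Event 10 (EXEC): [IRQ0] PC=2: DEC 2 -> ACC=10
Event 11 (EXEC): [IRQ0] PC=3: IRET -> resume MAIN at PC=1 (depth now 0)
Event 12 (EXEC): [MAIN] PC=1: NOP
Event 13 (EXEC): [MAIN] PC=2: NOP
Event 14 (INT 0): INT 0 arrives: push (MAIN, PC=3), enter IRQ0 at PC=0 (depth now 1)
Event 15 (EXEC): [IRQ0] PC=0: INC 4 -> ACC=14
Event 16 (INT 0): INT 0 arrives: push (IRQ0, PC=1), enter IRQ0 at PC=0 (depth now 2)
Event 17 (EXEC): [IRQ0] PC=0: INC 4 -> ACC=18
Event 18 (EXEC): [IRQ0] PC=1: INC 1 -> ACC=19
Event 19 (EXEC): [IRQ0] PC=2: DEC 2 -> ACC=17
Event 20 (EXEC): [IRQ0] PC=3: IRET -> resume IRQ0 at PC=1 (depth now 1)
Event 21 (EXEC): [IRQ0] PC=1: INC 1 -> ACC=18
Event 22 (EXEC): [IRQ0] PC=2: DEC 2 -> ACC=16
Event 23 (EXEC): [IRQ0] PC=3: IRET -> resume MAIN at PC=3 (depth now 0)
Event 24 (INT 0): INT 0 arrives: push (MAIN, PC=3), enter IRQ0 at PC=0 (depth now 1)
Event 25 (EXEC): [IRQ0] PC=0: INC 4 -> ACC=20
Event 26 (EXEC): [IRQ0] PC=1: INC 1 -> ACC=21
Event 27 (EXEC): [IRQ0] PC=2: DEC 2 -> ACC=19
Event 28 (EXEC): [IRQ0] PC=3: IRET -> resume MAIN at PC=3 (depth now 0)
Event 29 (EXEC): [MAIN] PC=3: INC 1 -> ACC=20
Event 30 (EXEC): [MAIN] PC=4: INC 3 -> ACC=23
Event 31 (EXEC): [MAIN] PC=5: INC 4 -> ACC=27
Event 32 (EXEC): [MAIN] PC=6: INC 1 -> ACC=28
Event 33 (EXEC): [MAIN] PC=7: HALT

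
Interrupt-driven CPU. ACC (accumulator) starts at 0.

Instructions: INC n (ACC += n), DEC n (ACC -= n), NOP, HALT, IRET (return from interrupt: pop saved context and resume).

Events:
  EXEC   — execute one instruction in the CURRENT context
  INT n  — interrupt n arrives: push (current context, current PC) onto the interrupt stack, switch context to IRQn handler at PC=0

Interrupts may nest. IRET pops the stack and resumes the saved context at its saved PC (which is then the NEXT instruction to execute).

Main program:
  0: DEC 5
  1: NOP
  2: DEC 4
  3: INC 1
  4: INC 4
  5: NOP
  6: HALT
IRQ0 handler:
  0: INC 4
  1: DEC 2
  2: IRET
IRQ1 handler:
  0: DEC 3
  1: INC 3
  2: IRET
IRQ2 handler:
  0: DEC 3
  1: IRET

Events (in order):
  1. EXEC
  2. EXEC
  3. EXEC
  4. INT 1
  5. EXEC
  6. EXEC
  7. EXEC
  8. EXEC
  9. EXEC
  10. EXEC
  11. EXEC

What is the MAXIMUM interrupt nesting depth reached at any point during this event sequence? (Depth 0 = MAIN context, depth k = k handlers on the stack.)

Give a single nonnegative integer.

Answer: 1

Derivation:
Event 1 (EXEC): [MAIN] PC=0: DEC 5 -> ACC=-5 [depth=0]
Event 2 (EXEC): [MAIN] PC=1: NOP [depth=0]
Event 3 (EXEC): [MAIN] PC=2: DEC 4 -> ACC=-9 [depth=0]
Event 4 (INT 1): INT 1 arrives: push (MAIN, PC=3), enter IRQ1 at PC=0 (depth now 1) [depth=1]
Event 5 (EXEC): [IRQ1] PC=0: DEC 3 -> ACC=-12 [depth=1]
Event 6 (EXEC): [IRQ1] PC=1: INC 3 -> ACC=-9 [depth=1]
Event 7 (EXEC): [IRQ1] PC=2: IRET -> resume MAIN at PC=3 (depth now 0) [depth=0]
Event 8 (EXEC): [MAIN] PC=3: INC 1 -> ACC=-8 [depth=0]
Event 9 (EXEC): [MAIN] PC=4: INC 4 -> ACC=-4 [depth=0]
Event 10 (EXEC): [MAIN] PC=5: NOP [depth=0]
Event 11 (EXEC): [MAIN] PC=6: HALT [depth=0]
Max depth observed: 1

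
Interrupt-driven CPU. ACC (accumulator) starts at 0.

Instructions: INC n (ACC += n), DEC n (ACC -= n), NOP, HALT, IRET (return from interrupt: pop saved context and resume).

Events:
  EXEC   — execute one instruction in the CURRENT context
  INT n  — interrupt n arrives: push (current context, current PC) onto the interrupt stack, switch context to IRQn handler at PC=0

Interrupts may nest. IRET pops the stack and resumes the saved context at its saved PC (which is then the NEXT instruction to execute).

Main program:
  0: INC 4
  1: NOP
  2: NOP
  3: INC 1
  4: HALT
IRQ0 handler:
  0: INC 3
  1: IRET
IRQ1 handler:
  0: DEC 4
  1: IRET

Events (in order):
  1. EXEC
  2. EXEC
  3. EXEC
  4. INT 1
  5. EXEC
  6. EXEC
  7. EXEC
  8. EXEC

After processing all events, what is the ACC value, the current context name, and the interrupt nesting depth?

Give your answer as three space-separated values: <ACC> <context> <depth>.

Answer: 1 MAIN 0

Derivation:
Event 1 (EXEC): [MAIN] PC=0: INC 4 -> ACC=4
Event 2 (EXEC): [MAIN] PC=1: NOP
Event 3 (EXEC): [MAIN] PC=2: NOP
Event 4 (INT 1): INT 1 arrives: push (MAIN, PC=3), enter IRQ1 at PC=0 (depth now 1)
Event 5 (EXEC): [IRQ1] PC=0: DEC 4 -> ACC=0
Event 6 (EXEC): [IRQ1] PC=1: IRET -> resume MAIN at PC=3 (depth now 0)
Event 7 (EXEC): [MAIN] PC=3: INC 1 -> ACC=1
Event 8 (EXEC): [MAIN] PC=4: HALT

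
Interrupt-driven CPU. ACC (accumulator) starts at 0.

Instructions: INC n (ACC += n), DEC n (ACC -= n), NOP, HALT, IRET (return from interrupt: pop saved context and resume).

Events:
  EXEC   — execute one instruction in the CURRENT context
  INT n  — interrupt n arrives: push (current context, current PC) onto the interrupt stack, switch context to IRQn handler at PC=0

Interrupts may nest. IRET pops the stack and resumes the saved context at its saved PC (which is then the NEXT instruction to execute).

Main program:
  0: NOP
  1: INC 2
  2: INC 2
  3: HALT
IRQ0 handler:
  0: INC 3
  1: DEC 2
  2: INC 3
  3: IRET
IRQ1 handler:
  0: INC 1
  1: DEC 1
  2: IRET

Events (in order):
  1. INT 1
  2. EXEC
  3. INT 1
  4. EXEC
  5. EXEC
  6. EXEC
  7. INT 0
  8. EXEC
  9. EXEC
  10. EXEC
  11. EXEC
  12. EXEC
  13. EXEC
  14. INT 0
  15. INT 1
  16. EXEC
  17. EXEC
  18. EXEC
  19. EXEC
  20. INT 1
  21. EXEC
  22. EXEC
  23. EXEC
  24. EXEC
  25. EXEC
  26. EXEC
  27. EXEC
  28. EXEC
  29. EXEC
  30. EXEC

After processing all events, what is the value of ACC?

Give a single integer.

Event 1 (INT 1): INT 1 arrives: push (MAIN, PC=0), enter IRQ1 at PC=0 (depth now 1)
Event 2 (EXEC): [IRQ1] PC=0: INC 1 -> ACC=1
Event 3 (INT 1): INT 1 arrives: push (IRQ1, PC=1), enter IRQ1 at PC=0 (depth now 2)
Event 4 (EXEC): [IRQ1] PC=0: INC 1 -> ACC=2
Event 5 (EXEC): [IRQ1] PC=1: DEC 1 -> ACC=1
Event 6 (EXEC): [IRQ1] PC=2: IRET -> resume IRQ1 at PC=1 (depth now 1)
Event 7 (INT 0): INT 0 arrives: push (IRQ1, PC=1), enter IRQ0 at PC=0 (depth now 2)
Event 8 (EXEC): [IRQ0] PC=0: INC 3 -> ACC=4
Event 9 (EXEC): [IRQ0] PC=1: DEC 2 -> ACC=2
Event 10 (EXEC): [IRQ0] PC=2: INC 3 -> ACC=5
Event 11 (EXEC): [IRQ0] PC=3: IRET -> resume IRQ1 at PC=1 (depth now 1)
Event 12 (EXEC): [IRQ1] PC=1: DEC 1 -> ACC=4
Event 13 (EXEC): [IRQ1] PC=2: IRET -> resume MAIN at PC=0 (depth now 0)
Event 14 (INT 0): INT 0 arrives: push (MAIN, PC=0), enter IRQ0 at PC=0 (depth now 1)
Event 15 (INT 1): INT 1 arrives: push (IRQ0, PC=0), enter IRQ1 at PC=0 (depth now 2)
Event 16 (EXEC): [IRQ1] PC=0: INC 1 -> ACC=5
Event 17 (EXEC): [IRQ1] PC=1: DEC 1 -> ACC=4
Event 18 (EXEC): [IRQ1] PC=2: IRET -> resume IRQ0 at PC=0 (depth now 1)
Event 19 (EXEC): [IRQ0] PC=0: INC 3 -> ACC=7
Event 20 (INT 1): INT 1 arrives: push (IRQ0, PC=1), enter IRQ1 at PC=0 (depth now 2)
Event 21 (EXEC): [IRQ1] PC=0: INC 1 -> ACC=8
Event 22 (EXEC): [IRQ1] PC=1: DEC 1 -> ACC=7
Event 23 (EXEC): [IRQ1] PC=2: IRET -> resume IRQ0 at PC=1 (depth now 1)
Event 24 (EXEC): [IRQ0] PC=1: DEC 2 -> ACC=5
Event 25 (EXEC): [IRQ0] PC=2: INC 3 -> ACC=8
Event 26 (EXEC): [IRQ0] PC=3: IRET -> resume MAIN at PC=0 (depth now 0)
Event 27 (EXEC): [MAIN] PC=0: NOP
Event 28 (EXEC): [MAIN] PC=1: INC 2 -> ACC=10
Event 29 (EXEC): [MAIN] PC=2: INC 2 -> ACC=12
Event 30 (EXEC): [MAIN] PC=3: HALT

Answer: 12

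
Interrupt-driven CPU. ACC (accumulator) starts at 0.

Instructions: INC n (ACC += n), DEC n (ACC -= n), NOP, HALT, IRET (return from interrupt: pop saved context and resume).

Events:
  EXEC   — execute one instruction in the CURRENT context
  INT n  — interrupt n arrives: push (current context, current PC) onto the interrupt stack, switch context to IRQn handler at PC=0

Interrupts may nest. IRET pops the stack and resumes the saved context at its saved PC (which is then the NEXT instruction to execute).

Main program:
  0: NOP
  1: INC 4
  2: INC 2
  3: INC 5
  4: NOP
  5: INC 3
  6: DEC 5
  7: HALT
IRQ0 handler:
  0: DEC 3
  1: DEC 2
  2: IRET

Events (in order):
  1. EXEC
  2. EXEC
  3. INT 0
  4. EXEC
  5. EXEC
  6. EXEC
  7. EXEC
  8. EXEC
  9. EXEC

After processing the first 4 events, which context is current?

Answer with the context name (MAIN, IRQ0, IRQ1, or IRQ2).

Event 1 (EXEC): [MAIN] PC=0: NOP
Event 2 (EXEC): [MAIN] PC=1: INC 4 -> ACC=4
Event 3 (INT 0): INT 0 arrives: push (MAIN, PC=2), enter IRQ0 at PC=0 (depth now 1)
Event 4 (EXEC): [IRQ0] PC=0: DEC 3 -> ACC=1

Answer: IRQ0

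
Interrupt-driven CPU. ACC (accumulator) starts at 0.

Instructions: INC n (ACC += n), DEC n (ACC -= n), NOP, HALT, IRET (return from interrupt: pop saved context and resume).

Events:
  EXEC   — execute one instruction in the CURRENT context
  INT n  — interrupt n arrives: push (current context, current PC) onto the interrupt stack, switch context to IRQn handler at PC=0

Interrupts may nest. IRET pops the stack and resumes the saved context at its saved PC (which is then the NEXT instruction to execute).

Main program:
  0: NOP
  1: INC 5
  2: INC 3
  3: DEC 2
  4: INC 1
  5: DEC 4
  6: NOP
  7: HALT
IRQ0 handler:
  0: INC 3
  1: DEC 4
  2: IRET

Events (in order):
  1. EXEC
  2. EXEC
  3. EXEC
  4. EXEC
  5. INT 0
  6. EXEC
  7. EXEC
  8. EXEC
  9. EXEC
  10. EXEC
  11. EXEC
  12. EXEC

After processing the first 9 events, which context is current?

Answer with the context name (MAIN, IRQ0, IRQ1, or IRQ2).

Answer: MAIN

Derivation:
Event 1 (EXEC): [MAIN] PC=0: NOP
Event 2 (EXEC): [MAIN] PC=1: INC 5 -> ACC=5
Event 3 (EXEC): [MAIN] PC=2: INC 3 -> ACC=8
Event 4 (EXEC): [MAIN] PC=3: DEC 2 -> ACC=6
Event 5 (INT 0): INT 0 arrives: push (MAIN, PC=4), enter IRQ0 at PC=0 (depth now 1)
Event 6 (EXEC): [IRQ0] PC=0: INC 3 -> ACC=9
Event 7 (EXEC): [IRQ0] PC=1: DEC 4 -> ACC=5
Event 8 (EXEC): [IRQ0] PC=2: IRET -> resume MAIN at PC=4 (depth now 0)
Event 9 (EXEC): [MAIN] PC=4: INC 1 -> ACC=6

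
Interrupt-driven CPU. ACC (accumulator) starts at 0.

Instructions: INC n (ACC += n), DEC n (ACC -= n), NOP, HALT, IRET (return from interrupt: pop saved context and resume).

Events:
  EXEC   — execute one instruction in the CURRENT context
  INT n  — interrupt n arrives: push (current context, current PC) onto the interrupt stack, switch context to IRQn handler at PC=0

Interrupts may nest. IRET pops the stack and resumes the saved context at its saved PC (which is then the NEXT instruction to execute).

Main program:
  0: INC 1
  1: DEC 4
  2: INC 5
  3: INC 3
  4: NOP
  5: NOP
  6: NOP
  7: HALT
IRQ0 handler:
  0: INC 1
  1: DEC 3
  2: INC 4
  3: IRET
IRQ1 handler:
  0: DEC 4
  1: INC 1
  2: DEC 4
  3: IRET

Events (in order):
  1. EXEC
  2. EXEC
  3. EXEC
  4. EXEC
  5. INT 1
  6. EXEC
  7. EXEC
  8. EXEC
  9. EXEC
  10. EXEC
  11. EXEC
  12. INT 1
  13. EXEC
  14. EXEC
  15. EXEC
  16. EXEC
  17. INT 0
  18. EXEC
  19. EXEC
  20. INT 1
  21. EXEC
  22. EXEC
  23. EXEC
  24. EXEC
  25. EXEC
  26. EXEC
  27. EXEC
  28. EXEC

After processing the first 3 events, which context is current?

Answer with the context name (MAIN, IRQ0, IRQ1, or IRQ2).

Event 1 (EXEC): [MAIN] PC=0: INC 1 -> ACC=1
Event 2 (EXEC): [MAIN] PC=1: DEC 4 -> ACC=-3
Event 3 (EXEC): [MAIN] PC=2: INC 5 -> ACC=2

Answer: MAIN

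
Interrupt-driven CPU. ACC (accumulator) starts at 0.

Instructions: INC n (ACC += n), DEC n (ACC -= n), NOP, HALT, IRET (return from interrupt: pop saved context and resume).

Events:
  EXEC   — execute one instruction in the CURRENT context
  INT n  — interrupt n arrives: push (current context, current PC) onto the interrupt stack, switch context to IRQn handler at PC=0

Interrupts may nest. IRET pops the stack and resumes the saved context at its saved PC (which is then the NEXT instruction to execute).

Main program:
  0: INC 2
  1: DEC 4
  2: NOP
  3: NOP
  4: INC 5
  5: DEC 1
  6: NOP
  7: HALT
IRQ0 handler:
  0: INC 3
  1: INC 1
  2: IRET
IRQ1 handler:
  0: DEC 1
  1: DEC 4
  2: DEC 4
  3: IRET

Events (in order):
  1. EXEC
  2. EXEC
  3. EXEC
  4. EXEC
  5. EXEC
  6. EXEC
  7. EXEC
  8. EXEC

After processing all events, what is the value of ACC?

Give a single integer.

Answer: 2

Derivation:
Event 1 (EXEC): [MAIN] PC=0: INC 2 -> ACC=2
Event 2 (EXEC): [MAIN] PC=1: DEC 4 -> ACC=-2
Event 3 (EXEC): [MAIN] PC=2: NOP
Event 4 (EXEC): [MAIN] PC=3: NOP
Event 5 (EXEC): [MAIN] PC=4: INC 5 -> ACC=3
Event 6 (EXEC): [MAIN] PC=5: DEC 1 -> ACC=2
Event 7 (EXEC): [MAIN] PC=6: NOP
Event 8 (EXEC): [MAIN] PC=7: HALT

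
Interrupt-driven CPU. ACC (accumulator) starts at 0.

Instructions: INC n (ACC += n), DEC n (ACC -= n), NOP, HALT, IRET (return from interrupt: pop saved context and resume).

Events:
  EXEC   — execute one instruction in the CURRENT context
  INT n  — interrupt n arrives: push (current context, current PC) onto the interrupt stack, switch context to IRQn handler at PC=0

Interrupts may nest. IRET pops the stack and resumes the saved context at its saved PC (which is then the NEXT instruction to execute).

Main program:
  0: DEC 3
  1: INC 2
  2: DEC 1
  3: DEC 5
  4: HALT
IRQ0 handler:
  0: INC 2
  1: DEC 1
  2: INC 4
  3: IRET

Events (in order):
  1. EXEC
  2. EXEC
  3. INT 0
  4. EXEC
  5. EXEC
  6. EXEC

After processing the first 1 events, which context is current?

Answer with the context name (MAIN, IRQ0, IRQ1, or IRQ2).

Event 1 (EXEC): [MAIN] PC=0: DEC 3 -> ACC=-3

Answer: MAIN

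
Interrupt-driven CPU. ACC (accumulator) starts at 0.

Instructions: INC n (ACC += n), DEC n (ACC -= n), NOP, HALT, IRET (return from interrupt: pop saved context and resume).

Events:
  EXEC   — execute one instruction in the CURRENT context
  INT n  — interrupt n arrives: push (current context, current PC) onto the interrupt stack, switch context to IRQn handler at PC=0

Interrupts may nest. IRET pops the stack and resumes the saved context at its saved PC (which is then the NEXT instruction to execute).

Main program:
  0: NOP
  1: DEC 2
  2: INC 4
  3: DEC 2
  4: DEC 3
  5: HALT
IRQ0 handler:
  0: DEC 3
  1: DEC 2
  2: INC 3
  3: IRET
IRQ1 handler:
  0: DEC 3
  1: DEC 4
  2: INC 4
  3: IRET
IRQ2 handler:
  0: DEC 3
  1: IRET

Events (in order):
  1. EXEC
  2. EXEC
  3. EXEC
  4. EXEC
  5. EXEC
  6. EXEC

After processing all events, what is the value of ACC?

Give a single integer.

Answer: -3

Derivation:
Event 1 (EXEC): [MAIN] PC=0: NOP
Event 2 (EXEC): [MAIN] PC=1: DEC 2 -> ACC=-2
Event 3 (EXEC): [MAIN] PC=2: INC 4 -> ACC=2
Event 4 (EXEC): [MAIN] PC=3: DEC 2 -> ACC=0
Event 5 (EXEC): [MAIN] PC=4: DEC 3 -> ACC=-3
Event 6 (EXEC): [MAIN] PC=5: HALT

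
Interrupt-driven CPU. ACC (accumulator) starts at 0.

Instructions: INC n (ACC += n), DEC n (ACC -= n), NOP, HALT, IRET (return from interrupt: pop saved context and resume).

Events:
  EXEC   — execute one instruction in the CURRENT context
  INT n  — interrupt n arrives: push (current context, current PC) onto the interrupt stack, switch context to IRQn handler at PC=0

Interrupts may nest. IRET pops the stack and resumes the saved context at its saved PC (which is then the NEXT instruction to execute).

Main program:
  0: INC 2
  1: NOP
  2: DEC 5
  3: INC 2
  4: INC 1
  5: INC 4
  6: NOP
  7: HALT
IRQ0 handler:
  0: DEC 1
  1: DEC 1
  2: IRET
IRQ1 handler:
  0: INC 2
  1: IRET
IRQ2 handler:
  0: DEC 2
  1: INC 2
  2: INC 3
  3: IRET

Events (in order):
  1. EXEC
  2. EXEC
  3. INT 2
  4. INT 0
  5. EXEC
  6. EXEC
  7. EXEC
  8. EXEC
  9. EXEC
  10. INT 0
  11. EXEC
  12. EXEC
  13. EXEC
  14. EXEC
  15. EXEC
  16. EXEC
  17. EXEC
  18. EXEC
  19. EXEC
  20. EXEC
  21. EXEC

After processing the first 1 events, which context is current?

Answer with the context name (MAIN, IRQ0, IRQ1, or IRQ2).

Answer: MAIN

Derivation:
Event 1 (EXEC): [MAIN] PC=0: INC 2 -> ACC=2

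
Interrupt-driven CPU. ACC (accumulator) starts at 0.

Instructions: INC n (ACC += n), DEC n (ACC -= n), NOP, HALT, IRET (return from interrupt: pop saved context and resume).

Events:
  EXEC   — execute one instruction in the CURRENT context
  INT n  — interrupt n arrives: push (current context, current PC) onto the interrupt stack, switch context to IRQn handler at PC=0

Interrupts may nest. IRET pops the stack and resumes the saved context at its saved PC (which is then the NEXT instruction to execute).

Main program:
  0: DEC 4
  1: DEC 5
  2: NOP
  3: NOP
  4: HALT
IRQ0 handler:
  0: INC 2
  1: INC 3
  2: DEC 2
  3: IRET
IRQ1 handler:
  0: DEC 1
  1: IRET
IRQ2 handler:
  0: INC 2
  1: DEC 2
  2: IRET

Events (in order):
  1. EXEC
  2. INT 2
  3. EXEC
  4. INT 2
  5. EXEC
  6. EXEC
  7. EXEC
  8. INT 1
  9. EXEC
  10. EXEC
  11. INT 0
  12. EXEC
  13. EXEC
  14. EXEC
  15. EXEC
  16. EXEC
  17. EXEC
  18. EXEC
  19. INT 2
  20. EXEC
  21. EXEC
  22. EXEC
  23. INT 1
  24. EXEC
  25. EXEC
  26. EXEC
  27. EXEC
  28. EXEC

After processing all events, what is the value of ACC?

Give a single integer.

Answer: -8

Derivation:
Event 1 (EXEC): [MAIN] PC=0: DEC 4 -> ACC=-4
Event 2 (INT 2): INT 2 arrives: push (MAIN, PC=1), enter IRQ2 at PC=0 (depth now 1)
Event 3 (EXEC): [IRQ2] PC=0: INC 2 -> ACC=-2
Event 4 (INT 2): INT 2 arrives: push (IRQ2, PC=1), enter IRQ2 at PC=0 (depth now 2)
Event 5 (EXEC): [IRQ2] PC=0: INC 2 -> ACC=0
Event 6 (EXEC): [IRQ2] PC=1: DEC 2 -> ACC=-2
Event 7 (EXEC): [IRQ2] PC=2: IRET -> resume IRQ2 at PC=1 (depth now 1)
Event 8 (INT 1): INT 1 arrives: push (IRQ2, PC=1), enter IRQ1 at PC=0 (depth now 2)
Event 9 (EXEC): [IRQ1] PC=0: DEC 1 -> ACC=-3
Event 10 (EXEC): [IRQ1] PC=1: IRET -> resume IRQ2 at PC=1 (depth now 1)
Event 11 (INT 0): INT 0 arrives: push (IRQ2, PC=1), enter IRQ0 at PC=0 (depth now 2)
Event 12 (EXEC): [IRQ0] PC=0: INC 2 -> ACC=-1
Event 13 (EXEC): [IRQ0] PC=1: INC 3 -> ACC=2
Event 14 (EXEC): [IRQ0] PC=2: DEC 2 -> ACC=0
Event 15 (EXEC): [IRQ0] PC=3: IRET -> resume IRQ2 at PC=1 (depth now 1)
Event 16 (EXEC): [IRQ2] PC=1: DEC 2 -> ACC=-2
Event 17 (EXEC): [IRQ2] PC=2: IRET -> resume MAIN at PC=1 (depth now 0)
Event 18 (EXEC): [MAIN] PC=1: DEC 5 -> ACC=-7
Event 19 (INT 2): INT 2 arrives: push (MAIN, PC=2), enter IRQ2 at PC=0 (depth now 1)
Event 20 (EXEC): [IRQ2] PC=0: INC 2 -> ACC=-5
Event 21 (EXEC): [IRQ2] PC=1: DEC 2 -> ACC=-7
Event 22 (EXEC): [IRQ2] PC=2: IRET -> resume MAIN at PC=2 (depth now 0)
Event 23 (INT 1): INT 1 arrives: push (MAIN, PC=2), enter IRQ1 at PC=0 (depth now 1)
Event 24 (EXEC): [IRQ1] PC=0: DEC 1 -> ACC=-8
Event 25 (EXEC): [IRQ1] PC=1: IRET -> resume MAIN at PC=2 (depth now 0)
Event 26 (EXEC): [MAIN] PC=2: NOP
Event 27 (EXEC): [MAIN] PC=3: NOP
Event 28 (EXEC): [MAIN] PC=4: HALT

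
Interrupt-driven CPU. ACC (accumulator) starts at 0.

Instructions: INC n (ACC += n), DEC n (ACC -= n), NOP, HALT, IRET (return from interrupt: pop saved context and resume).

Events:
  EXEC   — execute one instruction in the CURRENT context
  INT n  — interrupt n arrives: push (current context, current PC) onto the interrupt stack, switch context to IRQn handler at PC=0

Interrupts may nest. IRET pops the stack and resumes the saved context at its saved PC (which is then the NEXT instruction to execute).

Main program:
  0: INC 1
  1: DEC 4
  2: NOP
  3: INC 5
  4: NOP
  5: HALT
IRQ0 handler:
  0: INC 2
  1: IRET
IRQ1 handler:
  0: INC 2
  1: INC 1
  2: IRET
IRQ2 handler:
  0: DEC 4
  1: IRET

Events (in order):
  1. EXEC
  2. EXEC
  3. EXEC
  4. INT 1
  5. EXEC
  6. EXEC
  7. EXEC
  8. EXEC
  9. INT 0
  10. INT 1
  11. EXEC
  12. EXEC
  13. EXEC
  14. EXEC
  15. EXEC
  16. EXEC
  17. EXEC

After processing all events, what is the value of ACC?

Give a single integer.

Answer: 10

Derivation:
Event 1 (EXEC): [MAIN] PC=0: INC 1 -> ACC=1
Event 2 (EXEC): [MAIN] PC=1: DEC 4 -> ACC=-3
Event 3 (EXEC): [MAIN] PC=2: NOP
Event 4 (INT 1): INT 1 arrives: push (MAIN, PC=3), enter IRQ1 at PC=0 (depth now 1)
Event 5 (EXEC): [IRQ1] PC=0: INC 2 -> ACC=-1
Event 6 (EXEC): [IRQ1] PC=1: INC 1 -> ACC=0
Event 7 (EXEC): [IRQ1] PC=2: IRET -> resume MAIN at PC=3 (depth now 0)
Event 8 (EXEC): [MAIN] PC=3: INC 5 -> ACC=5
Event 9 (INT 0): INT 0 arrives: push (MAIN, PC=4), enter IRQ0 at PC=0 (depth now 1)
Event 10 (INT 1): INT 1 arrives: push (IRQ0, PC=0), enter IRQ1 at PC=0 (depth now 2)
Event 11 (EXEC): [IRQ1] PC=0: INC 2 -> ACC=7
Event 12 (EXEC): [IRQ1] PC=1: INC 1 -> ACC=8
Event 13 (EXEC): [IRQ1] PC=2: IRET -> resume IRQ0 at PC=0 (depth now 1)
Event 14 (EXEC): [IRQ0] PC=0: INC 2 -> ACC=10
Event 15 (EXEC): [IRQ0] PC=1: IRET -> resume MAIN at PC=4 (depth now 0)
Event 16 (EXEC): [MAIN] PC=4: NOP
Event 17 (EXEC): [MAIN] PC=5: HALT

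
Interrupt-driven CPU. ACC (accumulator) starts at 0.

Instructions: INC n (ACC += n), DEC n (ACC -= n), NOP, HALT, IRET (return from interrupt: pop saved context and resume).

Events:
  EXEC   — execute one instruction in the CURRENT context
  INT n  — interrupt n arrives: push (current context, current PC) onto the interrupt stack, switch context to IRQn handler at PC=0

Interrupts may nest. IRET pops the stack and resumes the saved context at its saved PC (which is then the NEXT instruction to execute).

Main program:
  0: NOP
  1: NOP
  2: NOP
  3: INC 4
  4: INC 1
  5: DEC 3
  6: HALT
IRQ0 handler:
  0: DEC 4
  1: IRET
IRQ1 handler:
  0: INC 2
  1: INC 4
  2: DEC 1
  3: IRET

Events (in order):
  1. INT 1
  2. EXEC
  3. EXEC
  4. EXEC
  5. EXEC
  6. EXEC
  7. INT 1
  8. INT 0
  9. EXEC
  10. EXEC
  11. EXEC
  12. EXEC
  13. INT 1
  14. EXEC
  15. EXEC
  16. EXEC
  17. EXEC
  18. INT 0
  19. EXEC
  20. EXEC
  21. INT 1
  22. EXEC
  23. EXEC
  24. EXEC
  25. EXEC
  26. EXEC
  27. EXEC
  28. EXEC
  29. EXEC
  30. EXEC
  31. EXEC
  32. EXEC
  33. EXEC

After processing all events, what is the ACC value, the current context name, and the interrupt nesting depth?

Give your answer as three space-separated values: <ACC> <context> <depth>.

Event 1 (INT 1): INT 1 arrives: push (MAIN, PC=0), enter IRQ1 at PC=0 (depth now 1)
Event 2 (EXEC): [IRQ1] PC=0: INC 2 -> ACC=2
Event 3 (EXEC): [IRQ1] PC=1: INC 4 -> ACC=6
Event 4 (EXEC): [IRQ1] PC=2: DEC 1 -> ACC=5
Event 5 (EXEC): [IRQ1] PC=3: IRET -> resume MAIN at PC=0 (depth now 0)
Event 6 (EXEC): [MAIN] PC=0: NOP
Event 7 (INT 1): INT 1 arrives: push (MAIN, PC=1), enter IRQ1 at PC=0 (depth now 1)
Event 8 (INT 0): INT 0 arrives: push (IRQ1, PC=0), enter IRQ0 at PC=0 (depth now 2)
Event 9 (EXEC): [IRQ0] PC=0: DEC 4 -> ACC=1
Event 10 (EXEC): [IRQ0] PC=1: IRET -> resume IRQ1 at PC=0 (depth now 1)
Event 11 (EXEC): [IRQ1] PC=0: INC 2 -> ACC=3
Event 12 (EXEC): [IRQ1] PC=1: INC 4 -> ACC=7
Event 13 (INT 1): INT 1 arrives: push (IRQ1, PC=2), enter IRQ1 at PC=0 (depth now 2)
Event 14 (EXEC): [IRQ1] PC=0: INC 2 -> ACC=9
Event 15 (EXEC): [IRQ1] PC=1: INC 4 -> ACC=13
Event 16 (EXEC): [IRQ1] PC=2: DEC 1 -> ACC=12
Event 17 (EXEC): [IRQ1] PC=3: IRET -> resume IRQ1 at PC=2 (depth now 1)
Event 18 (INT 0): INT 0 arrives: push (IRQ1, PC=2), enter IRQ0 at PC=0 (depth now 2)
Event 19 (EXEC): [IRQ0] PC=0: DEC 4 -> ACC=8
Event 20 (EXEC): [IRQ0] PC=1: IRET -> resume IRQ1 at PC=2 (depth now 1)
Event 21 (INT 1): INT 1 arrives: push (IRQ1, PC=2), enter IRQ1 at PC=0 (depth now 2)
Event 22 (EXEC): [IRQ1] PC=0: INC 2 -> ACC=10
Event 23 (EXEC): [IRQ1] PC=1: INC 4 -> ACC=14
Event 24 (EXEC): [IRQ1] PC=2: DEC 1 -> ACC=13
Event 25 (EXEC): [IRQ1] PC=3: IRET -> resume IRQ1 at PC=2 (depth now 1)
Event 26 (EXEC): [IRQ1] PC=2: DEC 1 -> ACC=12
Event 27 (EXEC): [IRQ1] PC=3: IRET -> resume MAIN at PC=1 (depth now 0)
Event 28 (EXEC): [MAIN] PC=1: NOP
Event 29 (EXEC): [MAIN] PC=2: NOP
Event 30 (EXEC): [MAIN] PC=3: INC 4 -> ACC=16
Event 31 (EXEC): [MAIN] PC=4: INC 1 -> ACC=17
Event 32 (EXEC): [MAIN] PC=5: DEC 3 -> ACC=14
Event 33 (EXEC): [MAIN] PC=6: HALT

Answer: 14 MAIN 0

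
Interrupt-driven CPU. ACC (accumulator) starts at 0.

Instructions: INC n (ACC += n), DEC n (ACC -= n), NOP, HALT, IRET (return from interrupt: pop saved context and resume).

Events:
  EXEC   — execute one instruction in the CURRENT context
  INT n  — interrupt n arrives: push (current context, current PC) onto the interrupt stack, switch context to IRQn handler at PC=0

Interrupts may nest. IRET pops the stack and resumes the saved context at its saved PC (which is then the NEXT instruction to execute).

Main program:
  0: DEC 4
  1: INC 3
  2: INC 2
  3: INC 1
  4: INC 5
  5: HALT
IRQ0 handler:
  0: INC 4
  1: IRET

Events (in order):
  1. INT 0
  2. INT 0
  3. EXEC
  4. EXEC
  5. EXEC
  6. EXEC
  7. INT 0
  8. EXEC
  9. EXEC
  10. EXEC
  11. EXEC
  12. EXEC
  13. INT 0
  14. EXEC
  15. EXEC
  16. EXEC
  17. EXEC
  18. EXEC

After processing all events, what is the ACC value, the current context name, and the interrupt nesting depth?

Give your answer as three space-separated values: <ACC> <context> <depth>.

Event 1 (INT 0): INT 0 arrives: push (MAIN, PC=0), enter IRQ0 at PC=0 (depth now 1)
Event 2 (INT 0): INT 0 arrives: push (IRQ0, PC=0), enter IRQ0 at PC=0 (depth now 2)
Event 3 (EXEC): [IRQ0] PC=0: INC 4 -> ACC=4
Event 4 (EXEC): [IRQ0] PC=1: IRET -> resume IRQ0 at PC=0 (depth now 1)
Event 5 (EXEC): [IRQ0] PC=0: INC 4 -> ACC=8
Event 6 (EXEC): [IRQ0] PC=1: IRET -> resume MAIN at PC=0 (depth now 0)
Event 7 (INT 0): INT 0 arrives: push (MAIN, PC=0), enter IRQ0 at PC=0 (depth now 1)
Event 8 (EXEC): [IRQ0] PC=0: INC 4 -> ACC=12
Event 9 (EXEC): [IRQ0] PC=1: IRET -> resume MAIN at PC=0 (depth now 0)
Event 10 (EXEC): [MAIN] PC=0: DEC 4 -> ACC=8
Event 11 (EXEC): [MAIN] PC=1: INC 3 -> ACC=11
Event 12 (EXEC): [MAIN] PC=2: INC 2 -> ACC=13
Event 13 (INT 0): INT 0 arrives: push (MAIN, PC=3), enter IRQ0 at PC=0 (depth now 1)
Event 14 (EXEC): [IRQ0] PC=0: INC 4 -> ACC=17
Event 15 (EXEC): [IRQ0] PC=1: IRET -> resume MAIN at PC=3 (depth now 0)
Event 16 (EXEC): [MAIN] PC=3: INC 1 -> ACC=18
Event 17 (EXEC): [MAIN] PC=4: INC 5 -> ACC=23
Event 18 (EXEC): [MAIN] PC=5: HALT

Answer: 23 MAIN 0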